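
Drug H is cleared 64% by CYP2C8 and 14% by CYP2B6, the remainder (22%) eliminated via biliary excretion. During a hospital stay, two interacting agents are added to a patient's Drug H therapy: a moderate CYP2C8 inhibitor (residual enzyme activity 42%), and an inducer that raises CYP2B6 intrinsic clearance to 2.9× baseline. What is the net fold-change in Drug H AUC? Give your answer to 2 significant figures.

1.1

CYP2C8: 0.64 × 0.42 = 0.2688
CYP2B6: 0.14 × 2.9 = 0.406
Other: 0.22 (unchanged)
New clearance relative to baseline: 0.2688 + 0.406 + 0.22 = 0.8948.
AUC ∝ 1/CL: fold-change = 1 / 0.8948 = 1.1.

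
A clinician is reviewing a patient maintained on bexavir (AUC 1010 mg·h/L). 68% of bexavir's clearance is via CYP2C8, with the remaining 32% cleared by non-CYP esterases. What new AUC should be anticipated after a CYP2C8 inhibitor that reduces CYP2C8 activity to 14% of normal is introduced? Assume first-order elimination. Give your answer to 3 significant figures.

2.43 × 10³ mg·h/L

The CYP2C8 pathway (68% of clearance) drops to 0.14× activity: 0.68 × 0.14 = 0.0952.
Non-CYP routes (32%) are unchanged.
CL_new/CL_old = 0.0952 + 0.32 = 0.4152.
AUC ∝ 1/CL, so new value = 1010 / 0.4152 = 2.43 × 10³ mg·h/L.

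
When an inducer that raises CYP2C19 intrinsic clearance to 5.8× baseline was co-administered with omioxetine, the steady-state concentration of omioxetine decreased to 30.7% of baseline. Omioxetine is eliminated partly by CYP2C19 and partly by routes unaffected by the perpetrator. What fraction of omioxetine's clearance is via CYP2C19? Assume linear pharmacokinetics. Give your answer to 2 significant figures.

Write x for the fraction cleared via CYP2C19. The observed steady-state concentration change means clearance rose to 1/0.307 = 3.257 of baseline.
Setting x·5.8 + (1 − x) = 3.257 and solving: x = (3.257 − 1)/(5.8 − 1) = 0.47.

0.47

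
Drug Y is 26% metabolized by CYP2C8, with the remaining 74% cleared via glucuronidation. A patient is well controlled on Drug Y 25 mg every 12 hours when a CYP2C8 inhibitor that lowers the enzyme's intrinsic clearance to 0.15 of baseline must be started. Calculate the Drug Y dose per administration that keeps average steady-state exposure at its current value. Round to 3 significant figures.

The CYP2C8 pathway (26% of clearance) falls to 0.15× activity: 0.26 × 0.15 = 0.039.
The remaining 74% of clearance is unaffected.
New clearance relative to baseline: 0.039 + 0.74 = 0.779.
Exposure is unchanged when dose changes in proportion to clearance. New dose = 25 mg × 0.779 = 19.5 mg.

19.5 mg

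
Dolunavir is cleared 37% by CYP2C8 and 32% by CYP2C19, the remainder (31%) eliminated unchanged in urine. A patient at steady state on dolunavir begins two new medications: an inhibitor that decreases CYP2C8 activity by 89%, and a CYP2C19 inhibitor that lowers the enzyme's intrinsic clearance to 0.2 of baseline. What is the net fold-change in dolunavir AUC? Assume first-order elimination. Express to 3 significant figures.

The CYP2C8 pathway (37% of clearance) falls to 0.11× activity: 0.37 × 0.11 = 0.0407.
The CYP2C19 pathway (32% of clearance) falls to 0.2× activity: 0.32 × 0.2 = 0.064.
The remaining 31% of clearance is unaffected.
Relative clearance = 0.0407 + 0.064 + 0.31 = 0.4147.
AUC ∝ 1/CL: fold-change = 1 / 0.4147 = 2.41.

2.41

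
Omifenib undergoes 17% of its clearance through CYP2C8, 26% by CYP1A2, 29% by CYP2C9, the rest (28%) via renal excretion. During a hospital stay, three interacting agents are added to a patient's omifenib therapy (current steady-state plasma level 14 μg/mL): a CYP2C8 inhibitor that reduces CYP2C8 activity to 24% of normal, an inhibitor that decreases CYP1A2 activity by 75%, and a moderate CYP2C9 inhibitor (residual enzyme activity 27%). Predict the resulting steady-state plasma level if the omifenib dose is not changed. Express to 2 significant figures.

The CYP2C8 pathway (17% of clearance) is reduced to 0.24× activity: 0.17 × 0.24 = 0.0408.
The CYP1A2 pathway (26% of clearance) is reduced to 0.25× activity: 0.26 × 0.25 = 0.065.
The CYP2C9 pathway (29% of clearance) drops to 0.27× activity: 0.29 × 0.27 = 0.0783.
The remaining 28% of clearance is unaffected.
New clearance relative to baseline: 0.0408 + 0.065 + 0.0783 + 0.28 = 0.4641.
Dividing the baseline by the relative clearance: 14 / 0.4641 = 30 μg/mL.

30 μg/mL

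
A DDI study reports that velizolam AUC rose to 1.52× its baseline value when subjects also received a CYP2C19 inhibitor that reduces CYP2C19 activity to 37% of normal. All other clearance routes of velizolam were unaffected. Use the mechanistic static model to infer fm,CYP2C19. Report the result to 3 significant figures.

0.543

Let fm be the CYP2C19 fraction. New clearance relative to baseline = fm × 0.37 + (1 − fm).
AUC ratio = 1 / (new CL fraction), so new CL fraction = 1 / 1.52 = 0.6579.
fm × 0.37 + 1 − fm = 0.6579  ⇒  fm × (0.37 − 1) = −0.3421  ⇒  fm = 0.543.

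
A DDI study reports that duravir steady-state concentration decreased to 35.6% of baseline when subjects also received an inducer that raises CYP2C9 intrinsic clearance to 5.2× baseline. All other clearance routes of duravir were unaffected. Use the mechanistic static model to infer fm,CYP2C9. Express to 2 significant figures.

CL'/CL = 1 / 0.356 = 2.809
5.2·fm + (1 − fm) = 2.809
fm = (2.809 − 1) / (5.2 − 1) = 0.43

0.43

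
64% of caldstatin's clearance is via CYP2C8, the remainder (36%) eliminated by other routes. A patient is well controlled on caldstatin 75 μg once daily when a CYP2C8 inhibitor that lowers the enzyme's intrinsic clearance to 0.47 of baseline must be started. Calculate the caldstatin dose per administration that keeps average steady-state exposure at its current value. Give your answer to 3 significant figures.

49.6 μg

The CYP2C8 pathway (64% of clearance) drops to 0.47× activity: 0.64 × 0.47 = 0.3008.
Non-CYP routes (36%) are unchanged.
CL_new/CL_old = 0.3008 + 0.36 = 0.6608.
To maintain the same steady-state level, dose must scale with clearance: new dose = 75 × 0.6608 = 49.6 μg.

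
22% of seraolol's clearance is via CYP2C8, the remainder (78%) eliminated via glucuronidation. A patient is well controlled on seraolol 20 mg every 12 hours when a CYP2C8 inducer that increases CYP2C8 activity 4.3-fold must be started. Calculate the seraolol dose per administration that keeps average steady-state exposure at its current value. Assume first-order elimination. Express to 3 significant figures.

34.5 mg

CYP2C8: 0.22 × 4.3 = 0.946
Other: 0.78 (unchanged)
New clearance relative to baseline: 0.946 + 0.78 = 1.726.
Css,avg = (dose rate)/CL, so holding Css fixed requires dose ∝ CL: 20 × 1.726 = 34.5 mg.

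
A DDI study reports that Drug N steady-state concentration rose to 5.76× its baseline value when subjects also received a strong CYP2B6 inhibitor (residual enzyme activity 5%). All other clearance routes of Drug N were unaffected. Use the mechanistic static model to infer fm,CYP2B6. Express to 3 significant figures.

0.870

CL'/CL = 1 / 5.76 = 0.1736
0.05·fm + (1 − fm) = 0.1736
fm = (0.1736 − 1) / (0.05 − 1) = 0.870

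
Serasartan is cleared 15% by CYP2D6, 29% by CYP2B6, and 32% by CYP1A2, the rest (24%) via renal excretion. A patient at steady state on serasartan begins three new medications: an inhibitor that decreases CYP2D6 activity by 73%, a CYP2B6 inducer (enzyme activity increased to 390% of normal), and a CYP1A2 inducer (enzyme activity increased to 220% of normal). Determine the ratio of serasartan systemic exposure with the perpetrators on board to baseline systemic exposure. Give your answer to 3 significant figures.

0.473

The CYP2D6 pathway (15% of clearance) falls to 0.27× activity: 0.15 × 0.27 = 0.0405.
The CYP2B6 pathway (29% of clearance) is boosted to 3.9× activity: 0.29 × 3.9 = 1.131.
The CYP1A2 pathway (32% of clearance) increases to 2.2× activity: 0.32 × 2.2 = 0.704.
The remaining 24% of clearance is unaffected.
Relative clearance = 0.0405 + 1.131 + 0.704 + 0.24 = 2.1155.
Because systemic exposure varies inversely with clearance, the combined effect is 1 / 2.1155 = 0.473.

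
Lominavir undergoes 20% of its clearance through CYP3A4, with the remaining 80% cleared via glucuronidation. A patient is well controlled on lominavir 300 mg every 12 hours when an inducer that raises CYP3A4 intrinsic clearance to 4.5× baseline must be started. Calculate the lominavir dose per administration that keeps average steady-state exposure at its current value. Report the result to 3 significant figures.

510 mg

The CYP3A4 pathway (20% of clearance) is boosted to 4.5× activity: 0.2 × 4.5 = 0.9.
Non-CYP routes (80%) are unchanged.
Relative clearance = 0.9 + 0.8 = 1.7.
Exposure is unchanged when dose changes in proportion to clearance. New dose = 300 mg × 1.7 = 510 mg.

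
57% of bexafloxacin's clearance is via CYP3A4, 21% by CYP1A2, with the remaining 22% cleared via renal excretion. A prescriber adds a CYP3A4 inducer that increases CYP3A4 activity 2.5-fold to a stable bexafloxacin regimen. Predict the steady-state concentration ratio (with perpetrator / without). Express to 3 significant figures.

The CYP3A4 pathway (57% of clearance) rises to 2.5× activity: 0.57 × 2.5 = 1.425.
CYP1A2 (21%) and the residual 22% are unaffected.
New clearance relative to baseline: 1.425 + 0.21 + 0.22 = 1.855.
Steady-state concentration is inversely proportional to clearance, so the fold-change is 1 / 1.855 = 0.539.

0.539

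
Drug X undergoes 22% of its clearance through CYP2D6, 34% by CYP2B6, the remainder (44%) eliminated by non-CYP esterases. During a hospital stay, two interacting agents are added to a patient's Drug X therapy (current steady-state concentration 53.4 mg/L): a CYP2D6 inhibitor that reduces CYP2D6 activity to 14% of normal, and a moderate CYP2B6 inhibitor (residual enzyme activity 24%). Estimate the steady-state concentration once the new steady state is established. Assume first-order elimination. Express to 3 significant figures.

The CYP2D6 pathway (22% of clearance) is reduced to 0.14× activity: 0.22 × 0.14 = 0.0308.
The CYP2B6 pathway (34% of clearance) falls to 0.24× activity: 0.34 × 0.24 = 0.0816.
Non-CYP routes (44%) are unchanged.
New clearance relative to baseline: 0.0308 + 0.0816 + 0.44 = 0.5524.
Dividing the baseline by the relative clearance: 53.4 / 0.5524 = 96.7 mg/L.

96.7 mg/L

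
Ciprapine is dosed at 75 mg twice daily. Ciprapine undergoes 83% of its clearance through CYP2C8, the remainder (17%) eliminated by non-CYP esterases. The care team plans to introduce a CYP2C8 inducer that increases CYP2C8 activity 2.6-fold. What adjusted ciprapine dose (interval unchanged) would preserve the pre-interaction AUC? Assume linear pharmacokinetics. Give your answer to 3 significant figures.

The CYP2C8 pathway (83% of clearance) rises to 2.6× activity: 0.83 × 2.6 = 2.158.
Non-CYP routes (17%) are unchanged.
CL_new/CL_old = 2.158 + 0.17 = 2.328.
To maintain the same steady-state level, dose must scale with clearance: new dose = 75 × 2.328 = 175 mg.

175 mg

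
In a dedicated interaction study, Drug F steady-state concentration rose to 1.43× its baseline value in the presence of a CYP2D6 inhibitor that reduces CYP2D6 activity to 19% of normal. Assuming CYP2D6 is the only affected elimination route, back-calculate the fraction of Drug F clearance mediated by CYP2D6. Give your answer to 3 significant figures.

Call the CYP2D6 fraction fm. After the interaction, CL_new/CL_old = fm × 0.19 + (1 − fm).
Steady-state concentration ratio = 1 / (new CL fraction), so new CL fraction = 1 / 1.43 = 0.6993.
fm × 0.19 + 1 − fm = 0.6993  ⇒  fm × (0.19 − 1) = −0.3007  ⇒  fm = 0.371.

0.371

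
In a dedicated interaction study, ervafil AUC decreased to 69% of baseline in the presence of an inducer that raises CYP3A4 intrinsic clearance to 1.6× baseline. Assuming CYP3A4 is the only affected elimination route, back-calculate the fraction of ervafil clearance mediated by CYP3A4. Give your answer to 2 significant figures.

Write x for the fraction cleared via CYP3A4. The observed AUC change means clearance rose to 1/0.690 = 1.449 of baseline.
Setting x·1.6 + (1 − x) = 1.449 and solving: x = (1.449 − 1)/(1.6 − 1) = 0.75.

0.75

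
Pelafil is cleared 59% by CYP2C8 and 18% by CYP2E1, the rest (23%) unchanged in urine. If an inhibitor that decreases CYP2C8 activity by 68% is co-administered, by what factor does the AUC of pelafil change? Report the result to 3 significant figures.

The CYP2C8 pathway (59% of clearance) falls to 0.32× activity: 0.59 × 0.32 = 0.1888.
CYP2E1 (18%) and the residual 23% are unaffected.
Relative clearance = 0.1888 + 0.18 + 0.23 = 0.5988.
AUC ratio = CL_old/CL_new = 1 / 0.5988 = 1.67.

1.67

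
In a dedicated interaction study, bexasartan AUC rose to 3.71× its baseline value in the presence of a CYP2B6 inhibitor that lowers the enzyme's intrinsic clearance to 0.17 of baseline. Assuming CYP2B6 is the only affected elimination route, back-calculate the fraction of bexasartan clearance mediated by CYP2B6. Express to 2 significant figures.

0.88

CL'/CL = 1 / 3.71 = 0.2695
0.17·fm + (1 − fm) = 0.2695
fm = (0.2695 − 1) / (0.17 − 1) = 0.88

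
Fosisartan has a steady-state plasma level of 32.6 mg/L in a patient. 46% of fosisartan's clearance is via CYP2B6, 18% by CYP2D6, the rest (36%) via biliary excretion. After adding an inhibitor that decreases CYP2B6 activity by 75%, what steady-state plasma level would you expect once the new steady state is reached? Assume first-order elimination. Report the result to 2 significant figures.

50 mg/L

The CYP2B6 pathway (46% of clearance) falls to 0.25× activity: 0.46 × 0.25 = 0.115.
CYP2D6 (18%) and the residual 36% are unaffected.
New clearance relative to baseline: 0.115 + 0.18 + 0.36 = 0.655.
Steady-state plasma level ∝ 1/CL, so new value = 32.6 / 0.655 = 50 mg/L.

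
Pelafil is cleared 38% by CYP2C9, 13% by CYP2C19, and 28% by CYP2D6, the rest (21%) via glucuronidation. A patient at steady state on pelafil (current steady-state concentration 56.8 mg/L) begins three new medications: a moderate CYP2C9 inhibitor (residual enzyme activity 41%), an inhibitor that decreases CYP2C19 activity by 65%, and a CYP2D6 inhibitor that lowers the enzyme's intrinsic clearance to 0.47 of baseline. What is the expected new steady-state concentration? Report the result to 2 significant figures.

CYP2C9: 0.38 × 0.41 = 0.1558
CYP2C19: 0.13 × 0.35 = 0.0455
CYP2D6: 0.28 × 0.47 = 0.1316
Other: 0.21 (unchanged)
Relative clearance = 0.1558 + 0.0455 + 0.1316 + 0.21 = 0.5429.
New steady-state concentration = 56.8 / 0.5429 = 1.0 × 10² mg/L (concentration scales inversely with clearance).

1.0 × 10² mg/L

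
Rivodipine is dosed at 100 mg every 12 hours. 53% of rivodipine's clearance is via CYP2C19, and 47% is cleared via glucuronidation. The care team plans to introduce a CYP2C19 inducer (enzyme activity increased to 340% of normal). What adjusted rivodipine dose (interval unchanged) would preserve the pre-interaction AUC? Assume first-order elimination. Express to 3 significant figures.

CYP2C19: 0.53 × 3.4 = 1.802
Other: 0.47 (unchanged)
New clearance relative to baseline: 1.802 + 0.47 = 2.272.
Exposure is unchanged when dose changes in proportion to clearance. New dose = 100 mg × 2.272 = 227 mg.

227 mg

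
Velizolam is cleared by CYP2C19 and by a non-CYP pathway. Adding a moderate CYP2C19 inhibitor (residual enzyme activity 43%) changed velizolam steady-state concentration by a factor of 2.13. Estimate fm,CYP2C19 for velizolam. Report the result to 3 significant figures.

CL'/CL = 1 / 2.13 = 0.4695
0.43·fm + (1 − fm) = 0.4695
fm = (0.4695 − 1) / (0.43 − 1) = 0.931

0.931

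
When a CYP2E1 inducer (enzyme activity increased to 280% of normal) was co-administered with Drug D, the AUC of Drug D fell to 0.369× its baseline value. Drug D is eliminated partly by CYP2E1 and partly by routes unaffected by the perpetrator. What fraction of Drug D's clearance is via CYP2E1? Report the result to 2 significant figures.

CL'/CL = 1 / 0.369 = 2.71
2.8·fm + (1 − fm) = 2.71
fm = (2.71 − 1) / (2.8 − 1) = 0.95

0.95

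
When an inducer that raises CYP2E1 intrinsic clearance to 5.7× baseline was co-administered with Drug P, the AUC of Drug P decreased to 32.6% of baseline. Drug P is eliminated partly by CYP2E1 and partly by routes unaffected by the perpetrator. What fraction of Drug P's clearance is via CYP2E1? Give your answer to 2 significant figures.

Write x for the fraction cleared via CYP2E1. The observed AUC change means clearance rose to 1/0.326 = 3.067 of baseline.
Only the CYP2E1 route changed, so 3.067 = x·5.7 + (1 − x), giving x = 0.44.

0.44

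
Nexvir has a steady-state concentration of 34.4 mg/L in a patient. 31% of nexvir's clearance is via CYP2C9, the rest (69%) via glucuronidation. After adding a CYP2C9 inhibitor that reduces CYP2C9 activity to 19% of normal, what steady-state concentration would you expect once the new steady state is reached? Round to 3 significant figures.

The CYP2C9 pathway (31% of clearance) falls to 0.19× activity: 0.31 × 0.19 = 0.0589.
The remaining 69% of clearance is unaffected.
New clearance relative to baseline: 0.0589 + 0.69 = 0.7489.
New steady-state concentration = baseline ÷ relative clearance = 34.4 / 0.7489 = 45.9 mg/L.

45.9 mg/L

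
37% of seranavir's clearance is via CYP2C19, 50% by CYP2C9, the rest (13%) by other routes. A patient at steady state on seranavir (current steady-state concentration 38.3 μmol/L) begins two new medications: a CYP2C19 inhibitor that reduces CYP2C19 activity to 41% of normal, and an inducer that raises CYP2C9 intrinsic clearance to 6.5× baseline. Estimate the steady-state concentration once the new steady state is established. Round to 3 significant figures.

10.8 μmol/L

The CYP2C19 pathway (37% of clearance) is reduced to 0.41× activity: 0.37 × 0.41 = 0.1517.
The CYP2C9 pathway (50% of clearance) rises to 6.5× activity: 0.5 × 6.5 = 3.25.
Non-CYP routes (13%) are unchanged.
CL_new/CL_old = 0.1517 + 3.25 + 0.13 = 3.5317.
New steady-state concentration = 38.3 / 3.5317 = 10.8 μmol/L (concentration scales inversely with clearance).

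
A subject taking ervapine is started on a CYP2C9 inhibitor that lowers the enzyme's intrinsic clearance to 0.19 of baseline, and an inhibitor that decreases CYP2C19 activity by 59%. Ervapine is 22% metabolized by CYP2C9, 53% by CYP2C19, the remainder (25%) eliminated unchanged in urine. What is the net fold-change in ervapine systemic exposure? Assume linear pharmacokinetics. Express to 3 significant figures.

CYP2C9: 0.22 × 0.19 = 0.0418
CYP2C19: 0.53 × 0.41 = 0.2173
Other: 0.25 (unchanged)
CL_new/CL_old = 0.0418 + 0.2173 + 0.25 = 0.5091.
Net systemic exposure ratio = 1 / 0.5091 = 1.96.

1.96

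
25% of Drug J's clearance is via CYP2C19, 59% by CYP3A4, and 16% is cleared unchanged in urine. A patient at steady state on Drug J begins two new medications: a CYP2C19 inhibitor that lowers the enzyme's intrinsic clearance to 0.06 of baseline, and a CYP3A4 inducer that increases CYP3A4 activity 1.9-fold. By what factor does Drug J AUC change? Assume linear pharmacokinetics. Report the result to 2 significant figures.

CYP2C19: 0.25 × 0.06 = 0.015
CYP3A4: 0.59 × 1.9 = 1.121
Other: 0.16 (unchanged)
Relative clearance = 0.015 + 1.121 + 0.16 = 1.296.
Net AUC ratio = 1 / 1.296 = 0.77.

0.77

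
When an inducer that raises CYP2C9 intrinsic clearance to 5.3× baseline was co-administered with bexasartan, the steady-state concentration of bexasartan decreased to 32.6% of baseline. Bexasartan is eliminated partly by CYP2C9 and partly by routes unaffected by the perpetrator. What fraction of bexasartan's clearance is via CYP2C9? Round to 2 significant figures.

0.48

CL'/CL = 1 / 0.326 = 3.067
5.3·fm + (1 − fm) = 3.067
fm = (3.067 − 1) / (5.3 − 1) = 0.48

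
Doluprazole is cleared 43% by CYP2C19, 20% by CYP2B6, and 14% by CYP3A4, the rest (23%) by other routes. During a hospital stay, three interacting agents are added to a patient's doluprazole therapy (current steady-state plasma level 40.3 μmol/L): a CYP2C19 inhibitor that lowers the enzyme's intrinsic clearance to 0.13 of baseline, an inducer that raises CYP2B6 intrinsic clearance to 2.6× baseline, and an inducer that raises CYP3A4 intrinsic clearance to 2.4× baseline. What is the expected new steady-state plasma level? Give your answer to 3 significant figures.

35.3 μmol/L

CYP2C19: 0.43 × 0.13 = 0.0559
CYP2B6: 0.2 × 2.6 = 0.52
CYP3A4: 0.14 × 2.4 = 0.336
Other: 0.23 (unchanged)
CL_new/CL_old = 0.0559 + 0.52 + 0.336 + 0.23 = 1.1419.
Steady-state plasma level ∝ 1/CL: new value = 40.3 / 1.1419 = 35.3 μmol/L.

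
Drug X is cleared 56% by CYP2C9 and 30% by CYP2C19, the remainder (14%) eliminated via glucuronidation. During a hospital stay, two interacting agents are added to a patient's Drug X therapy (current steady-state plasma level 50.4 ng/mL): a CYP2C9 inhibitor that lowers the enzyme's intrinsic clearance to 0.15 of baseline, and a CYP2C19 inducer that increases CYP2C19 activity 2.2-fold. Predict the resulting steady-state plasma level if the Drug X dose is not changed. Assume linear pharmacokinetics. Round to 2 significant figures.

The CYP2C9 pathway (56% of clearance) falls to 0.15× activity: 0.56 × 0.15 = 0.084.
The CYP2C19 pathway (30% of clearance) rises to 2.2× activity: 0.3 × 2.2 = 0.66.
The remaining 14% of clearance is unaffected.
CL_new/CL_old = 0.084 + 0.66 + 0.14 = 0.884.
Steady-state plasma level ∝ 1/CL: new value = 50.4 / 0.884 = 57 ng/mL.

57 ng/mL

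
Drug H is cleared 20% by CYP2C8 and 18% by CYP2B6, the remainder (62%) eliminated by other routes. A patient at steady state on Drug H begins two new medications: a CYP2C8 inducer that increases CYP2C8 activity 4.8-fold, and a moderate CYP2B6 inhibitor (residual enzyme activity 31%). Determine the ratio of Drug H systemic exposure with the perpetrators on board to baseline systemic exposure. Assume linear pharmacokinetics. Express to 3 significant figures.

The CYP2C8 pathway (20% of clearance) is boosted to 4.8× activity: 0.2 × 4.8 = 0.96.
The CYP2B6 pathway (18% of clearance) is reduced to 0.31× activity: 0.18 × 0.31 = 0.0558.
The remaining 62% of clearance is unaffected.
New clearance relative to baseline: 0.96 + 0.0558 + 0.62 = 1.6358.
Because systemic exposure varies inversely with clearance, the combined effect is 1 / 1.6358 = 0.611.

0.611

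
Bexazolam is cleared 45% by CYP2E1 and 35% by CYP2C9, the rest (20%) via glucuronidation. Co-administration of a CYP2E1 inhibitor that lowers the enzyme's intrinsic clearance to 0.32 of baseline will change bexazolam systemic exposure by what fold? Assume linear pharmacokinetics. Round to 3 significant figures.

The CYP2E1 pathway (45% of clearance) is reduced to 0.32× activity: 0.45 × 0.32 = 0.144.
CYP2C9 (35%) and the residual 20% are unaffected.
Relative clearance = 0.144 + 0.35 + 0.2 = 0.694.
Systemic exposure ratio = CL_old/CL_new = 1 / 0.694 = 1.44.

1.44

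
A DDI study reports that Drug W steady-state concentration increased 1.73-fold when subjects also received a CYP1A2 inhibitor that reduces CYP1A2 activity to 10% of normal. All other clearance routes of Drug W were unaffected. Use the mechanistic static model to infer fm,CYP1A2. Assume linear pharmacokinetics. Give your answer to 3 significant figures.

0.469

CL'/CL = 1 / 1.73 = 0.578
0.1·fm + (1 − fm) = 0.578
fm = (0.578 − 1) / (0.1 − 1) = 0.469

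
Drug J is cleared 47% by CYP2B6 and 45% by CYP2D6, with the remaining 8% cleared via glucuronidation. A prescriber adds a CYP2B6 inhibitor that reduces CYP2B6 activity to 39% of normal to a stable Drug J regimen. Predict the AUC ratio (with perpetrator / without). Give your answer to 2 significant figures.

1.4

The CYP2B6 pathway (47% of clearance) is reduced to 0.39× activity: 0.47 × 0.39 = 0.1833.
CYP2D6 (45%) and the residual 8% are unaffected.
CL_new/CL_old = 0.1833 + 0.45 + 0.08 = 0.7133.
AUC ratio = CL_old/CL_new = 1 / 0.7133 = 1.4.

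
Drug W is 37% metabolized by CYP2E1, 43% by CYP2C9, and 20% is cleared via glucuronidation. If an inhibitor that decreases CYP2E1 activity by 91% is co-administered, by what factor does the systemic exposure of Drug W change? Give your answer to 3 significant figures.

CYP2E1: 0.37 × 0.09 = 0.0333
CYP2C9: 0.43 (unchanged)
Other: 0.2 (unchanged)
CL_new/CL_old = 0.0333 + 0.43 + 0.2 = 0.6633.
Since systemic exposure ∝ 1/CL, the ratio is 1 / 0.6633 = 1.51.

1.51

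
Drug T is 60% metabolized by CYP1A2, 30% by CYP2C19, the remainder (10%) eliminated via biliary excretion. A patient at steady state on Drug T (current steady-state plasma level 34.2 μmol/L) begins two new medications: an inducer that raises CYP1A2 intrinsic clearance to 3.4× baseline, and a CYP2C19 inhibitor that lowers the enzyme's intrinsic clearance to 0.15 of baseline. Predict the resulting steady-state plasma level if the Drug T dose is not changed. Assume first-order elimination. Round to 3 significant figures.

The CYP1A2 pathway (60% of clearance) rises to 3.4× activity: 0.6 × 3.4 = 2.04.
The CYP2C19 pathway (30% of clearance) falls to 0.15× activity: 0.3 × 0.15 = 0.045.
Non-CYP routes (10%) are unchanged.
New clearance relative to baseline: 2.04 + 0.045 + 0.1 = 2.185.
Dividing the baseline by the relative clearance: 34.2 / 2.185 = 15.7 μmol/L.

15.7 μmol/L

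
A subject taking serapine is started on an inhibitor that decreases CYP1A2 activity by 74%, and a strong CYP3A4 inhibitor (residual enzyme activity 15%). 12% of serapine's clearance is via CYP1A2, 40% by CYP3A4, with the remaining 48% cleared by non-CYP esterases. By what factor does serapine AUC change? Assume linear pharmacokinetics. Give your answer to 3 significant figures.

CYP1A2: 0.12 × 0.26 = 0.0312
CYP3A4: 0.4 × 0.15 = 0.06
Other: 0.48 (unchanged)
Relative clearance = 0.0312 + 0.06 + 0.48 = 0.5712.
Because AUC varies inversely with clearance, the combined effect is 1 / 0.5712 = 1.75.

1.75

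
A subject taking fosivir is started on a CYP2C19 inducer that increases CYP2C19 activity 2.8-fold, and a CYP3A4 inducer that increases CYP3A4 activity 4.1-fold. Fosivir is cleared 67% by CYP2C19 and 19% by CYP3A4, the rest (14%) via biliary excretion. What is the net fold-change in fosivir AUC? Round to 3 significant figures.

The CYP2C19 pathway (67% of clearance) increases to 2.8× activity: 0.67 × 2.8 = 1.876.
The CYP3A4 pathway (19% of clearance) rises to 4.1× activity: 0.19 × 4.1 = 0.779.
The remaining 14% of clearance is unaffected.
Relative clearance = 1.876 + 0.779 + 0.14 = 2.795.
Net AUC ratio = 1 / 2.795 = 0.358.

0.358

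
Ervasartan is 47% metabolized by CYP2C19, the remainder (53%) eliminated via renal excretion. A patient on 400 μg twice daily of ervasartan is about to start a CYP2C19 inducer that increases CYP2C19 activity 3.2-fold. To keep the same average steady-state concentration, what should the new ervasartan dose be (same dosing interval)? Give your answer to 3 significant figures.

The CYP2C19 pathway (47% of clearance) rises to 3.2× activity: 0.47 × 3.2 = 1.504.
Non-CYP routes (53%) are unchanged.
Relative clearance = 1.504 + 0.53 = 2.034.
Css,avg = (dose rate)/CL, so holding Css fixed requires dose ∝ CL: 400 × 2.034 = 814 μg.

814 μg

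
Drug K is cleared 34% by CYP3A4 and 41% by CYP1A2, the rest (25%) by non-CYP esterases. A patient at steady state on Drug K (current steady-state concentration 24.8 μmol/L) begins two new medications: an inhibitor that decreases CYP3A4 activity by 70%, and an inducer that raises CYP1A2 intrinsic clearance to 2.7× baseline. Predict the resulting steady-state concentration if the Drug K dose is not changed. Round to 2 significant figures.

17 μmol/L

The CYP3A4 pathway (34% of clearance) is reduced to 0.3× activity: 0.34 × 0.3 = 0.102.
The CYP1A2 pathway (41% of clearance) is boosted to 2.7× activity: 0.41 × 2.7 = 1.107.
Non-CYP routes (25%) are unchanged.
CL_new/CL_old = 0.102 + 1.107 + 0.25 = 1.459.
New steady-state concentration = 24.8 / 1.459 = 17 μmol/L (concentration scales inversely with clearance).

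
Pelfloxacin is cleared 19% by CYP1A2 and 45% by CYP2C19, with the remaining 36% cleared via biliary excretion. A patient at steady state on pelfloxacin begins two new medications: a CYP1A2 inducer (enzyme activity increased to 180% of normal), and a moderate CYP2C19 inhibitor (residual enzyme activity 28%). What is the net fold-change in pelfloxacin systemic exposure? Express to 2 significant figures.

The CYP1A2 pathway (19% of clearance) is boosted to 1.8× activity: 0.19 × 1.8 = 0.342.
The CYP2C19 pathway (45% of clearance) is reduced to 0.28× activity: 0.45 × 0.28 = 0.126.
Non-CYP routes (36%) are unchanged.
New clearance relative to baseline: 0.342 + 0.126 + 0.36 = 0.828.
Because systemic exposure varies inversely with clearance, the combined effect is 1 / 0.828 = 1.2.

1.2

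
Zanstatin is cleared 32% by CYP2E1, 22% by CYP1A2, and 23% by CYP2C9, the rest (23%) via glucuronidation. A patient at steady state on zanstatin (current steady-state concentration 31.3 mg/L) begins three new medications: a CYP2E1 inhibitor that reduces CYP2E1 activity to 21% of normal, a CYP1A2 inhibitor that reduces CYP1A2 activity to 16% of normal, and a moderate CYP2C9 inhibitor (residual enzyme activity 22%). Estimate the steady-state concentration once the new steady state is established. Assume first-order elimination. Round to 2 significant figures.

CYP2E1: 0.32 × 0.21 = 0.0672
CYP1A2: 0.22 × 0.16 = 0.0352
CYP2C9: 0.23 × 0.22 = 0.0506
Other: 0.23 (unchanged)
CL_new/CL_old = 0.0672 + 0.0352 + 0.0506 + 0.23 = 0.383.
Steady-state concentration ∝ 1/CL: new value = 31.3 / 0.383 = 82 mg/L.

82 mg/L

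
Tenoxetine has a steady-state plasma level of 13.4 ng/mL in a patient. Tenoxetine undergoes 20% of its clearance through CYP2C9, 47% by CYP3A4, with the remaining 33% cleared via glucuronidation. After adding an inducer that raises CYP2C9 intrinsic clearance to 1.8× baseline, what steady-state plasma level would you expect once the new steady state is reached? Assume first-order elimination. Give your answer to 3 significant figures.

11.6 ng/mL

The CYP2C9 pathway (20% of clearance) is boosted to 1.8× activity: 0.2 × 1.8 = 0.36.
CYP3A4 (47%) and the residual 33% are unaffected.
CL_new/CL_old = 0.36 + 0.47 + 0.33 = 1.16.
New steady-state plasma level = baseline ÷ relative clearance = 13.4 / 1.16 = 11.6 ng/mL.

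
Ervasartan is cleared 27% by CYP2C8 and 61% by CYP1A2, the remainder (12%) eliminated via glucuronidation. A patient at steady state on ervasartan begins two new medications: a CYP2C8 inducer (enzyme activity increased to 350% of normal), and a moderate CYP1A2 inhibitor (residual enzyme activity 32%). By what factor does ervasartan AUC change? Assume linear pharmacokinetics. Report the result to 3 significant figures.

The CYP2C8 pathway (27% of clearance) rises to 3.5× activity: 0.27 × 3.5 = 0.945.
The CYP1A2 pathway (61% of clearance) drops to 0.32× activity: 0.61 × 0.32 = 0.1952.
Non-CYP routes (12%) are unchanged.
CL_new/CL_old = 0.945 + 0.1952 + 0.12 = 1.2602.
Because AUC varies inversely with clearance, the combined effect is 1 / 1.2602 = 0.794.

0.794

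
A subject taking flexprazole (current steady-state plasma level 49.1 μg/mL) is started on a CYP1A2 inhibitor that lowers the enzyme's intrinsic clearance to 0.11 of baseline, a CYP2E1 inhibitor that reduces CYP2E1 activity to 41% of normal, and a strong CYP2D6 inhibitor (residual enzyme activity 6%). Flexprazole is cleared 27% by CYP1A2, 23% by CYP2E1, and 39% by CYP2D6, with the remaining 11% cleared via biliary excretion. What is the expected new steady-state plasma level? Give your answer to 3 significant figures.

191 μg/mL

The CYP1A2 pathway (27% of clearance) drops to 0.11× activity: 0.27 × 0.11 = 0.0297.
The CYP2E1 pathway (23% of clearance) falls to 0.41× activity: 0.23 × 0.41 = 0.0943.
The CYP2D6 pathway (39% of clearance) is reduced to 0.06× activity: 0.39 × 0.06 = 0.0234.
Non-CYP routes (11%) are unchanged.
CL_new/CL_old = 0.0297 + 0.0943 + 0.0234 + 0.11 = 0.2574.
New steady-state plasma level = 49.1 / 0.2574 = 191 μg/mL (concentration scales inversely with clearance).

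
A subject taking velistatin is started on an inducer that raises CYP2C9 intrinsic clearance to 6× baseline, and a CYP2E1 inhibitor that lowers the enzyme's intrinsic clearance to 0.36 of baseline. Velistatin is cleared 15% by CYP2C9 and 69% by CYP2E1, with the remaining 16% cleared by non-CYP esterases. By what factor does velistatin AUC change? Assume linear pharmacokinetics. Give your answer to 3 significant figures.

0.764

The CYP2C9 pathway (15% of clearance) rises to 6× activity: 0.15 × 6 = 0.9.
The CYP2E1 pathway (69% of clearance) drops to 0.36× activity: 0.69 × 0.36 = 0.2484.
Non-CYP routes (16%) are unchanged.
CL_new/CL_old = 0.9 + 0.2484 + 0.16 = 1.3084.
Net AUC ratio = 1 / 1.3084 = 0.764.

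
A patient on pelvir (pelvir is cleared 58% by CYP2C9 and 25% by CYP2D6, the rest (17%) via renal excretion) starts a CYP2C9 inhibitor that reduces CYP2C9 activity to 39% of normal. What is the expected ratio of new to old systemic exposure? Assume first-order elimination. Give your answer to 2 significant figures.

1.5

The CYP2C9 pathway (58% of clearance) is reduced to 0.39× activity: 0.58 × 0.39 = 0.2262.
CYP2D6 (25%) and the residual 17% are unaffected.
CL_new/CL_old = 0.2262 + 0.25 + 0.17 = 0.6462.
Since systemic exposure ∝ 1/CL, the ratio is 1 / 0.6462 = 1.5.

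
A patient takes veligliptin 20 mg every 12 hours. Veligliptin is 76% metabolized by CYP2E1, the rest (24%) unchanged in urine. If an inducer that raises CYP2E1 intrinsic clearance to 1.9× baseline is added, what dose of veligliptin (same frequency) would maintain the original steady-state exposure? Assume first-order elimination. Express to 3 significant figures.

33.7 mg

The CYP2E1 pathway (76% of clearance) is boosted to 1.9× activity: 0.76 × 1.9 = 1.444.
Non-CYP routes (24%) are unchanged.
CL_new/CL_old = 1.444 + 0.24 = 1.684.
To maintain the same steady-state level, dose must scale with clearance: new dose = 20 × 1.684 = 33.7 mg.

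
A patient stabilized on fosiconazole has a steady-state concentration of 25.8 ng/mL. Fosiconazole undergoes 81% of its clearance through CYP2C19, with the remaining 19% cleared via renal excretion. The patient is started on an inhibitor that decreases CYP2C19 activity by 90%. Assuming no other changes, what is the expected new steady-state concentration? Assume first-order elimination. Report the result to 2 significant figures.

The CYP2C19 pathway (81% of clearance) is reduced to 0.1× activity: 0.81 × 0.1 = 0.081.
The remaining 19% of clearance is unaffected.
New clearance relative to baseline: 0.081 + 0.19 = 0.271.
With dosing unchanged, steady-state concentration scales as 1/CL: 25.8 / 0.271 = 95 ng/mL.

95 ng/mL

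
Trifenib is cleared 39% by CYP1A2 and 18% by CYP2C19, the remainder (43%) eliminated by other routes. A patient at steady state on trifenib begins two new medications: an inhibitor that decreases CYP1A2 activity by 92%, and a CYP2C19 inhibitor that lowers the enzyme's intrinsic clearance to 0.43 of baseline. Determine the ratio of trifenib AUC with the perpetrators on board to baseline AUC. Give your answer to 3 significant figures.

CYP1A2: 0.39 × 0.08 = 0.0312
CYP2C19: 0.18 × 0.43 = 0.0774
Other: 0.43 (unchanged)
Relative clearance = 0.0312 + 0.0774 + 0.43 = 0.5386.
Because AUC varies inversely with clearance, the combined effect is 1 / 0.5386 = 1.86.

1.86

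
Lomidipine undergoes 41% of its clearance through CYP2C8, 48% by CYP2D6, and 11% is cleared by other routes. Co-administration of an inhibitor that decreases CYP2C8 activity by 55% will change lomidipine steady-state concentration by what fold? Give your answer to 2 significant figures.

The CYP2C8 pathway (41% of clearance) drops to 0.45× activity: 0.41 × 0.45 = 0.1845.
CYP2D6 (48%) and the residual 11% are unaffected.
Relative clearance = 0.1845 + 0.48 + 0.11 = 0.7745.
Steady-state concentration ratio = CL_old/CL_new = 1 / 0.7745 = 1.3.

1.3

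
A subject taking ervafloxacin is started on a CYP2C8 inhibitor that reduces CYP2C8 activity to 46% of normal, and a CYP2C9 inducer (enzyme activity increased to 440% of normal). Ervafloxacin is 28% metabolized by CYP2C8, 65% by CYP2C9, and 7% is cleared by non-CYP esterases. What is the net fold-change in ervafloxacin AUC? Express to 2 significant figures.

The CYP2C8 pathway (28% of clearance) is reduced to 0.46× activity: 0.28 × 0.46 = 0.1288.
The CYP2C9 pathway (65% of clearance) rises to 4.4× activity: 0.65 × 4.4 = 2.86.
The remaining 7% of clearance is unaffected.
New clearance relative to baseline: 0.1288 + 2.86 + 0.07 = 3.0588.
AUC ∝ 1/CL: fold-change = 1 / 3.0588 = 0.33.

0.33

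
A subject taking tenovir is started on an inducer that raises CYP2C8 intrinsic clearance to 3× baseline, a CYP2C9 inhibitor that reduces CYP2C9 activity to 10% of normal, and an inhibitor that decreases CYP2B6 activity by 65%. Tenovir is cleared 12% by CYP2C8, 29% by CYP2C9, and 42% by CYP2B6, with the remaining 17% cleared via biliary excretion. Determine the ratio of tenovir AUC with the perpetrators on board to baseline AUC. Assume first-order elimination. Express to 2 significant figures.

The CYP2C8 pathway (12% of clearance) is boosted to 3× activity: 0.12 × 3 = 0.36.
The CYP2C9 pathway (29% of clearance) falls to 0.1× activity: 0.29 × 0.1 = 0.029.
The CYP2B6 pathway (42% of clearance) falls to 0.35× activity: 0.42 × 0.35 = 0.147.
The remaining 17% of clearance is unaffected.
Relative clearance = 0.36 + 0.029 + 0.147 + 0.17 = 0.706.
AUC ∝ 1/CL: fold-change = 1 / 0.706 = 1.4.

1.4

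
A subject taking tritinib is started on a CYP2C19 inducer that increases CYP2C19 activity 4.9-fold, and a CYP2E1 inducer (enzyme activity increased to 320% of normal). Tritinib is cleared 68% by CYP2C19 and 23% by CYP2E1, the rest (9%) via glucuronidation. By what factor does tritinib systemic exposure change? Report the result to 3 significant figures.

The CYP2C19 pathway (68% of clearance) is boosted to 4.9× activity: 0.68 × 4.9 = 3.332.
The CYP2E1 pathway (23% of clearance) rises to 3.2× activity: 0.23 × 3.2 = 0.736.
The remaining 9% of clearance is unaffected.
New clearance relative to baseline: 3.332 + 0.736 + 0.09 = 4.158.
Systemic exposure ∝ 1/CL: fold-change = 1 / 4.158 = 0.241.

0.241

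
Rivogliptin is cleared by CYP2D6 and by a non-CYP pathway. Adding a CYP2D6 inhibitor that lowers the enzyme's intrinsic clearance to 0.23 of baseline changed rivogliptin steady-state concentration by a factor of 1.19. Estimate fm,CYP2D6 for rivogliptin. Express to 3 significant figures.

CL'/CL = 1 / 1.19 = 0.8403
0.23·fm + (1 − fm) = 0.8403
fm = (0.8403 − 1) / (0.23 − 1) = 0.207

0.207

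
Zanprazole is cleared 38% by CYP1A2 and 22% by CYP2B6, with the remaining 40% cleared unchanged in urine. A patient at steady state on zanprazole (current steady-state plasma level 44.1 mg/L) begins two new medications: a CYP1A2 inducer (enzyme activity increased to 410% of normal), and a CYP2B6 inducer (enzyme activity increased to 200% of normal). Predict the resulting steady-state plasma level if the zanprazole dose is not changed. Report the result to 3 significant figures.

CYP1A2: 0.38 × 4.1 = 1.558
CYP2B6: 0.22 × 2 = 0.44
Other: 0.4 (unchanged)
New clearance relative to baseline: 1.558 + 0.44 + 0.4 = 2.398.
New steady-state plasma level = 44.1 / 2.398 = 18.4 mg/L (concentration scales inversely with clearance).

18.4 mg/L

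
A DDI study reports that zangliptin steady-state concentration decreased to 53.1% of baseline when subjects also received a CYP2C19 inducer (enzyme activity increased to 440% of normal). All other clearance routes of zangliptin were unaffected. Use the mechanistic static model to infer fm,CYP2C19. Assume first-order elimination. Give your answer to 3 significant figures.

0.260

CL'/CL = 1 / 0.531 = 1.883
4.4·fm + (1 − fm) = 1.883
fm = (1.883 − 1) / (4.4 − 1) = 0.260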